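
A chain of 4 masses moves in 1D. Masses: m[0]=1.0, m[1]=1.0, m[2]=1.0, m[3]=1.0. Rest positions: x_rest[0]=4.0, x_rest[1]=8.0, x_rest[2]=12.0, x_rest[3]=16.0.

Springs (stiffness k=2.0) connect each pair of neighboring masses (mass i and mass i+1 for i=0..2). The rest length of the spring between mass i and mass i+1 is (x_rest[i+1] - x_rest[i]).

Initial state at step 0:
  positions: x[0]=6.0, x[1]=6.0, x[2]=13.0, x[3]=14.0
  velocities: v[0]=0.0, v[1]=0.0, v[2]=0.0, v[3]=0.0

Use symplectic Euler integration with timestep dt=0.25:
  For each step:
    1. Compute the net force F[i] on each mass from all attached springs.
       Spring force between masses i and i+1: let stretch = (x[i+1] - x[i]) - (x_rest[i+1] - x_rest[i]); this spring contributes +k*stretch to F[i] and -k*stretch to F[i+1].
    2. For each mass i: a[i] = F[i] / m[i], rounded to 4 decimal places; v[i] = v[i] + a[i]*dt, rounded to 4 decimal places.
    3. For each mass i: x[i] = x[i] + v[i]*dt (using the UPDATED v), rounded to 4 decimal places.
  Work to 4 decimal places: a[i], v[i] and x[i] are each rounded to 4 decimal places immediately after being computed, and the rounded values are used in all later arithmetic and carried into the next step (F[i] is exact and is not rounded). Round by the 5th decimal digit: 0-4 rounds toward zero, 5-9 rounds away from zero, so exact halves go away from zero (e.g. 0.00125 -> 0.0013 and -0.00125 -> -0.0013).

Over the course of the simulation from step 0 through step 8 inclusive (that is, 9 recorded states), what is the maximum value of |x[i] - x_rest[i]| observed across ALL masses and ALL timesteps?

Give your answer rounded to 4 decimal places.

Step 0: x=[6.0000 6.0000 13.0000 14.0000] v=[0.0000 0.0000 0.0000 0.0000]
Step 1: x=[5.5000 6.8750 12.2500 14.3750] v=[-2.0000 3.5000 -3.0000 1.5000]
Step 2: x=[4.6719 8.2500 11.0938 14.9844] v=[-3.3125 5.5000 -4.6250 2.4375]
Step 3: x=[3.7910 9.5332 10.0684 15.6075] v=[-3.5235 5.1329 -4.1016 2.4922]
Step 4: x=[3.1279 10.1656 9.6685 16.0382] v=[-2.6524 2.5294 -1.5997 1.7227]
Step 5: x=[2.8445 9.8561 10.1269 16.1727] v=[-1.1336 -1.2380 1.8337 0.5379]
Step 6: x=[2.9376 8.7040 11.3072 16.0515] v=[0.3722 -4.6084 4.7212 -0.4850]
Step 7: x=[3.2515 7.1565 12.7552 15.8372] v=[1.2554 -6.1900 5.7918 -0.8572]
Step 8: x=[3.5535 5.8207 13.8886 15.7377] v=[1.2079 -5.3432 4.5335 -0.3982]
Max displacement = 2.3315

Answer: 2.3315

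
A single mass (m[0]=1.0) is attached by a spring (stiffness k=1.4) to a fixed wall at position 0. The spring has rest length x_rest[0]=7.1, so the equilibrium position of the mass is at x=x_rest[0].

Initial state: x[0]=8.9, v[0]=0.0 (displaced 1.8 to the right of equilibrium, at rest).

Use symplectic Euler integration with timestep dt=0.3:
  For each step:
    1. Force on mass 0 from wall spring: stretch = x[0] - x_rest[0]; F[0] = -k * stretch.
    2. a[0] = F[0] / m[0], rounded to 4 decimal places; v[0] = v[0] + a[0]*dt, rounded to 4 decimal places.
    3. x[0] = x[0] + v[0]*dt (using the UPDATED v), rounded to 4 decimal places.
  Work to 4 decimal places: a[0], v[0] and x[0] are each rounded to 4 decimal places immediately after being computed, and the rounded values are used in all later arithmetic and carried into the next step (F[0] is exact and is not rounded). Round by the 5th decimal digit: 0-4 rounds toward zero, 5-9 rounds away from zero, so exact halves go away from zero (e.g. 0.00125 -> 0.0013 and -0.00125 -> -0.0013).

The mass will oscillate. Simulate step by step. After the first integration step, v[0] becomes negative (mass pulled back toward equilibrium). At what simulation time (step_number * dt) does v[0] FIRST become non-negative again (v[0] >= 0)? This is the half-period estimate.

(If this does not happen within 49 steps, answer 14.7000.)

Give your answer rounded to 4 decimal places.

Answer: 2.7000

Derivation:
Step 0: x=[8.9000] v=[0.0000]
Step 1: x=[8.6732] v=[-0.7560]
Step 2: x=[8.2482] v=[-1.4168]
Step 3: x=[7.6785] v=[-1.8991]
Step 4: x=[7.0359] v=[-2.1421]
Step 5: x=[6.4013] v=[-2.1152]
Step 6: x=[5.8548] v=[-1.8217]
Step 7: x=[5.4652] v=[-1.2987]
Step 8: x=[5.2816] v=[-0.6121]
Step 9: x=[5.3271] v=[0.1516]
First v>=0 after going negative at step 9, time=2.7000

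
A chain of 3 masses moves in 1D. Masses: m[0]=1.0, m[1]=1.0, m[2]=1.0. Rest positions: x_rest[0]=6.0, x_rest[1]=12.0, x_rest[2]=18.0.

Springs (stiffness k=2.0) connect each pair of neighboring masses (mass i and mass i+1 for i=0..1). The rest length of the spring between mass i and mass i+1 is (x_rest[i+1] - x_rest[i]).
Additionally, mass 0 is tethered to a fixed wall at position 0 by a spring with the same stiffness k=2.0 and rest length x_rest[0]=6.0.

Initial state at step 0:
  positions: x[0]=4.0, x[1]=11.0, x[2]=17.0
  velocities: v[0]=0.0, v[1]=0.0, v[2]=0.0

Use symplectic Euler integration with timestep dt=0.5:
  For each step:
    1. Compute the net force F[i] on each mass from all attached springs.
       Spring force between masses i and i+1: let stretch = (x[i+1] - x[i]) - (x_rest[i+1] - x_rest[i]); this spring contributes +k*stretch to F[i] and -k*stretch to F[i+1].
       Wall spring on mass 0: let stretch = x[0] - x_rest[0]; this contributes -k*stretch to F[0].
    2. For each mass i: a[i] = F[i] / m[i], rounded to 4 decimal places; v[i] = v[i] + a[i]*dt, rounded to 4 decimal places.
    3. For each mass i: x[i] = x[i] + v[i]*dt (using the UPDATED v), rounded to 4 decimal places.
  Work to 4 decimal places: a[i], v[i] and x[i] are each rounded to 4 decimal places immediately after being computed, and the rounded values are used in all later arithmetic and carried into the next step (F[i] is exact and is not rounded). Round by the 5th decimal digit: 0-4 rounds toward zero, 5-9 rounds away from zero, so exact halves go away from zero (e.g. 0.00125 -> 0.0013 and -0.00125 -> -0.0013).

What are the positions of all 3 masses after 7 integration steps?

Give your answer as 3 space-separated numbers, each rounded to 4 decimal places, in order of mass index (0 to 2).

Answer: 5.9844 12.0392 19.9297

Derivation:
Step 0: x=[4.0000 11.0000 17.0000] v=[0.0000 0.0000 0.0000]
Step 1: x=[5.5000 10.5000 17.0000] v=[3.0000 -1.0000 0.0000]
Step 2: x=[6.7500 10.7500 16.7500] v=[2.5000 0.5000 -0.5000]
Step 3: x=[6.6250 12.0000 16.5000] v=[-0.2500 2.5000 -0.5000]
Step 4: x=[5.8750 12.8125 17.0000] v=[-1.5000 1.6250 1.0000]
Step 5: x=[5.6563 12.2500 18.4063] v=[-0.4375 -1.1250 2.8125]
Step 6: x=[5.9063 11.4688 19.7344] v=[0.4999 -1.5624 2.6562]
Step 7: x=[5.9844 12.0392 19.9297] v=[0.1561 1.1407 0.3906]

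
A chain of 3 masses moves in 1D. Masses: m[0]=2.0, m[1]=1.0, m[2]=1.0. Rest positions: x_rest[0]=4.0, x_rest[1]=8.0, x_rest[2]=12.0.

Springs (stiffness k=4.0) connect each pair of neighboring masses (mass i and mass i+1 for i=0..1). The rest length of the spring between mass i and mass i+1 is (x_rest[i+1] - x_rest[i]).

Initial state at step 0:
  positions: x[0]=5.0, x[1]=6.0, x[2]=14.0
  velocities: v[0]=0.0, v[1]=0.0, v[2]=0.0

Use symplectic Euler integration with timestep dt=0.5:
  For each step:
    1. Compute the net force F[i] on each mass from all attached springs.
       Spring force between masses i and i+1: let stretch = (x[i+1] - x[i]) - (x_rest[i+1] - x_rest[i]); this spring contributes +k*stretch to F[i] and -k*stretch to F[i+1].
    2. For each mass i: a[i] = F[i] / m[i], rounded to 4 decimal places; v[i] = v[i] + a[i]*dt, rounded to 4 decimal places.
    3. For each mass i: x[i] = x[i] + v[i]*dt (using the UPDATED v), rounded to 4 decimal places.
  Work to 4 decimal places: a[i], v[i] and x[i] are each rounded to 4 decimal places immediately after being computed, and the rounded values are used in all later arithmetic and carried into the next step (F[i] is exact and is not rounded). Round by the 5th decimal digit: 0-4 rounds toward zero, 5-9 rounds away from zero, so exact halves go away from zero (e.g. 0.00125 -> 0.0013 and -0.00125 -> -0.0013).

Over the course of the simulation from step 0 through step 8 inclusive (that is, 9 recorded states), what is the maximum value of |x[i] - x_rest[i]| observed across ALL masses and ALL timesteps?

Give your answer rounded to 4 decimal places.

Step 0: x=[5.0000 6.0000 14.0000] v=[0.0000 0.0000 0.0000]
Step 1: x=[3.5000 13.0000 10.0000] v=[-3.0000 14.0000 -8.0000]
Step 2: x=[4.7500 7.5000 13.0000] v=[2.5000 -11.0000 6.0000]
Step 3: x=[5.3750 4.7500 14.5000] v=[1.2500 -5.5000 3.0000]
Step 4: x=[3.6875 12.3750 10.2500] v=[-3.3750 15.2500 -8.5000]
Step 5: x=[4.3438 9.1875 12.1250] v=[1.3125 -6.3750 3.7500]
Step 6: x=[5.4219 4.0938 15.0625] v=[2.1562 -10.1874 5.8750]
Step 7: x=[3.8360 11.2969 11.0313] v=[-3.1719 14.4062 -8.0624]
Step 8: x=[3.9805 10.7735 11.2657] v=[0.2890 -1.0468 0.4688]
Max displacement = 5.0000

Answer: 5.0000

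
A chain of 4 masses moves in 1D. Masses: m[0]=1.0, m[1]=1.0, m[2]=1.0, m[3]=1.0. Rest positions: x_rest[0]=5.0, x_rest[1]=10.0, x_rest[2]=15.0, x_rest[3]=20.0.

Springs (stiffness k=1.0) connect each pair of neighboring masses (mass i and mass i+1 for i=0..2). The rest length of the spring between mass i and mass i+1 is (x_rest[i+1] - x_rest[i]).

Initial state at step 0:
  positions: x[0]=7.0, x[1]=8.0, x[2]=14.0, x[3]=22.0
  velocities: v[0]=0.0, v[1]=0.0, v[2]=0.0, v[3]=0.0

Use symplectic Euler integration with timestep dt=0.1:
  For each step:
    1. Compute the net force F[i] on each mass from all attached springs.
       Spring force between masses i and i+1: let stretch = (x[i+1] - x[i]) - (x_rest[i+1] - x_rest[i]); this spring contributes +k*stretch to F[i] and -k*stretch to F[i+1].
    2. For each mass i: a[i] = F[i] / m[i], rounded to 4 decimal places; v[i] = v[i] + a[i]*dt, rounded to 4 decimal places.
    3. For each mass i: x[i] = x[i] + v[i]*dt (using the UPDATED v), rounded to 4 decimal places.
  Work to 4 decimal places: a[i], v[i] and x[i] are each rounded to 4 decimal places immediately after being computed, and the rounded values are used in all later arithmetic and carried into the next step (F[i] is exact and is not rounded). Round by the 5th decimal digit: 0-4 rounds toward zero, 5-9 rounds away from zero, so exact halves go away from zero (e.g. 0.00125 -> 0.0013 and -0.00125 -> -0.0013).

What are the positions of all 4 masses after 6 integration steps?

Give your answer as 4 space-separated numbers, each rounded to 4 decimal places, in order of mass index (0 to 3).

Answer: 6.2213 8.9686 14.4059 21.4044

Derivation:
Step 0: x=[7.0000 8.0000 14.0000 22.0000] v=[0.0000 0.0000 0.0000 0.0000]
Step 1: x=[6.9600 8.0500 14.0200 21.9700] v=[-0.4000 0.5000 0.2000 -0.3000]
Step 2: x=[6.8809 8.1488 14.0598 21.9105] v=[-0.7910 0.9880 0.3980 -0.5950]
Step 3: x=[6.7645 8.2940 14.1190 21.8225] v=[-1.1642 1.4523 0.5920 -0.8801]
Step 4: x=[6.6134 8.4822 14.1970 21.7075] v=[-1.5113 1.8819 0.7799 -1.1505]
Step 5: x=[6.4310 8.7089 14.2930 21.5673] v=[-1.8244 2.2665 0.9595 -1.4016]
Step 6: x=[6.2213 8.9686 14.4059 21.4044] v=[-2.0966 2.5971 1.1285 -1.6290]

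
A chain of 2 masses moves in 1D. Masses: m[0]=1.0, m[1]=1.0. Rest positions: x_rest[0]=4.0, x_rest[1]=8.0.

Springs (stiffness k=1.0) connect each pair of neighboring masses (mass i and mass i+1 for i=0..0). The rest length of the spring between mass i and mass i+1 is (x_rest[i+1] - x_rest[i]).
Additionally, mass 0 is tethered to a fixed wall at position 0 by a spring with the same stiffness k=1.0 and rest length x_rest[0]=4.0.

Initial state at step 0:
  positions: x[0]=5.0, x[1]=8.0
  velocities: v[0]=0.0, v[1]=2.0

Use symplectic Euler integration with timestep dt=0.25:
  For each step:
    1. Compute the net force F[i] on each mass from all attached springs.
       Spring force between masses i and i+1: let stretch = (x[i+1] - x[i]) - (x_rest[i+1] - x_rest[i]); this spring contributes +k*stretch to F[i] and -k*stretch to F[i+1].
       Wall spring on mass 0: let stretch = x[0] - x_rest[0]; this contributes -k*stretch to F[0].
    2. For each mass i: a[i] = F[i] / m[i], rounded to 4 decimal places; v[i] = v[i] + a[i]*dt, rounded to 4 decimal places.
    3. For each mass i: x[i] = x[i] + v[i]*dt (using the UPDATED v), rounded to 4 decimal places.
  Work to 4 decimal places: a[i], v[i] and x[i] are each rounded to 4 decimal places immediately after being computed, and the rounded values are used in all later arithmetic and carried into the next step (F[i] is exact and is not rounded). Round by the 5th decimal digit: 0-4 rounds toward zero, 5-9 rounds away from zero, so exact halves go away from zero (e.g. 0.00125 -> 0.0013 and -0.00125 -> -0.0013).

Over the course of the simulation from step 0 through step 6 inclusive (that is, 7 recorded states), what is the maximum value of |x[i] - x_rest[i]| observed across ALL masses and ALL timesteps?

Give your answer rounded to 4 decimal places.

Answer: 2.7464

Derivation:
Step 0: x=[5.0000 8.0000] v=[0.0000 2.0000]
Step 1: x=[4.8750 8.5625] v=[-0.5000 2.2500]
Step 2: x=[4.6758 9.1445] v=[-0.7969 2.3281]
Step 3: x=[4.4636 9.6972] v=[-0.8487 2.2109]
Step 4: x=[4.2996 10.1728] v=[-0.6562 1.9025]
Step 5: x=[4.2339 10.5314] v=[-0.2628 1.4342]
Step 6: x=[4.2972 10.7464] v=[0.2531 0.8598]
Max displacement = 2.7464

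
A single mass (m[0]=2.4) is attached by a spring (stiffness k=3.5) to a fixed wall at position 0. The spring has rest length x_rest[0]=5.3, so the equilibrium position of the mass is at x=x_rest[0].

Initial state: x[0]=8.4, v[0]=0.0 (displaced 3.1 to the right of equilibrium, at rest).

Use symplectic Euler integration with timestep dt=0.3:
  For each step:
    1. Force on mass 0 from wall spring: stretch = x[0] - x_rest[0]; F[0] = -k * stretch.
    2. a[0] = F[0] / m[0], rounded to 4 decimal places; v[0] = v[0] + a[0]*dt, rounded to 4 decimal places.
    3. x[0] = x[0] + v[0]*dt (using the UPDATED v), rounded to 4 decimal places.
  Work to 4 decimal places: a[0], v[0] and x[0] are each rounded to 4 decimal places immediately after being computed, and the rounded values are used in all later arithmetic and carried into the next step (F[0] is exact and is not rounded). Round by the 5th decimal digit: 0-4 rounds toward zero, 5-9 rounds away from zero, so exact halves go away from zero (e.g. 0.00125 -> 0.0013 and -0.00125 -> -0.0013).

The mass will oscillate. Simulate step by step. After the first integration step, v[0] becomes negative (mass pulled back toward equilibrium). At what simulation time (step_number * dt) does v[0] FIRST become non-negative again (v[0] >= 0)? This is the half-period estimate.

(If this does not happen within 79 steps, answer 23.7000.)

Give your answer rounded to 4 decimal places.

Step 0: x=[8.4000] v=[0.0000]
Step 1: x=[7.9931] v=[-1.3562]
Step 2: x=[7.2328] v=[-2.5344]
Step 3: x=[6.2188] v=[-3.3800]
Step 4: x=[5.0842] v=[-3.7820]
Step 5: x=[3.9779] v=[-3.6876]
Step 6: x=[3.0451] v=[-3.1092]
Step 7: x=[2.4083] v=[-2.1227]
Step 8: x=[2.1510] v=[-0.8576]
Step 9: x=[2.3070] v=[0.5201]
First v>=0 after going negative at step 9, time=2.7000

Answer: 2.7000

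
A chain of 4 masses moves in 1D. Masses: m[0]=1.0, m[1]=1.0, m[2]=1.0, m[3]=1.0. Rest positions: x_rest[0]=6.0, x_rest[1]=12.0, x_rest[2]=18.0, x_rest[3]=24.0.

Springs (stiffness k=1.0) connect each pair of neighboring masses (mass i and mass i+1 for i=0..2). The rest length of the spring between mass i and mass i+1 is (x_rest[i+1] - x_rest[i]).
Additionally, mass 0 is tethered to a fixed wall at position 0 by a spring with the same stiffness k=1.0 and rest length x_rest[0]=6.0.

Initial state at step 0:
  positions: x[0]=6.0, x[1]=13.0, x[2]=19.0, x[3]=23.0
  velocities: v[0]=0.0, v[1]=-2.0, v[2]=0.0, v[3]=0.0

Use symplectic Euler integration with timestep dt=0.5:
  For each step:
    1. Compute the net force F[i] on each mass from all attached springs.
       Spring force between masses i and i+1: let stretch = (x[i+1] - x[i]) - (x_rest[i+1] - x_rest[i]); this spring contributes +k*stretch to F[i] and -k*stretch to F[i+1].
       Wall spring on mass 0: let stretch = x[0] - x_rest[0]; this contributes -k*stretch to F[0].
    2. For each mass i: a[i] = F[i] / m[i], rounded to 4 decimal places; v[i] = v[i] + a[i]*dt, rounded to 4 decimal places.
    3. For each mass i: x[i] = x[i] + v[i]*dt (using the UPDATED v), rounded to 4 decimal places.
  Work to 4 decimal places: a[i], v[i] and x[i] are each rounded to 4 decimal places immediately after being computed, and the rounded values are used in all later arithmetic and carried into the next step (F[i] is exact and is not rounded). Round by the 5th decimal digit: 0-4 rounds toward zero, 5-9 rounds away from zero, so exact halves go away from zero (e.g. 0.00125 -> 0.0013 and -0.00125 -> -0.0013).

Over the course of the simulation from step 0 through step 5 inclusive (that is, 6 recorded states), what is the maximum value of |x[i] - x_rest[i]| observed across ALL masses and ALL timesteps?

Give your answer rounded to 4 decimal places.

Step 0: x=[6.0000 13.0000 19.0000 23.0000] v=[0.0000 -2.0000 0.0000 0.0000]
Step 1: x=[6.2500 11.7500 18.5000 23.5000] v=[0.5000 -2.5000 -1.0000 1.0000]
Step 2: x=[6.3125 10.8125 17.5625 24.2500] v=[0.1250 -1.8750 -1.8750 1.5000]
Step 3: x=[5.9219 10.4375 16.6094 24.8282] v=[-0.7813 -0.7500 -1.9063 1.1563]
Step 4: x=[5.1797 10.4766 16.1680 24.8517] v=[-1.4845 0.0782 -0.8829 0.0469]
Step 5: x=[4.4668 10.6144 16.4747 24.2042] v=[-1.4259 0.2755 0.6133 -1.2950]
Max displacement = 1.8320

Answer: 1.8320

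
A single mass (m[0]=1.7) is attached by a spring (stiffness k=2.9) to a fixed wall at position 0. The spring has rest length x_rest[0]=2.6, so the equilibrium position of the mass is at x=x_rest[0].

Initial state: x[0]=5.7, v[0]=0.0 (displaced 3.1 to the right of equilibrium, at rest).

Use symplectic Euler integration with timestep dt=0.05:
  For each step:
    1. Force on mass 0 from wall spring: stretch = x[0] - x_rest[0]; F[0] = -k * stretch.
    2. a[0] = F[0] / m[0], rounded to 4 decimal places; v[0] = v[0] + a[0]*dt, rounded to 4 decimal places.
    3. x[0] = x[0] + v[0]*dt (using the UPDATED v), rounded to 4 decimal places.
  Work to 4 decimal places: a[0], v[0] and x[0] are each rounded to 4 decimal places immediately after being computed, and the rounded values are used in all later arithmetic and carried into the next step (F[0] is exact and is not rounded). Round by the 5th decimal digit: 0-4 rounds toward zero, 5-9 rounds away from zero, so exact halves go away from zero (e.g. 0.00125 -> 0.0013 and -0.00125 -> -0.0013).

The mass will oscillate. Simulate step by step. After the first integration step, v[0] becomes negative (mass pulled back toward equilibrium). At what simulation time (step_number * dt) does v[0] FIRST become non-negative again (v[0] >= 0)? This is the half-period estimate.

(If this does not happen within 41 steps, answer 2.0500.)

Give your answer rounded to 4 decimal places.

Step 0: x=[5.7000] v=[0.0000]
Step 1: x=[5.6868] v=[-0.2644]
Step 2: x=[5.6604] v=[-0.5277]
Step 3: x=[5.6210] v=[-0.7887]
Step 4: x=[5.5687] v=[-1.0464]
Step 5: x=[5.5037] v=[-1.2996]
Step 6: x=[5.4263] v=[-1.5473]
Step 7: x=[5.3369] v=[-1.7884]
Step 8: x=[5.2358] v=[-2.0218]
Step 9: x=[5.1235] v=[-2.2466]
Step 10: x=[5.0004] v=[-2.4618]
Step 11: x=[4.8671] v=[-2.6665]
Step 12: x=[4.7241] v=[-2.8599]
Step 13: x=[4.5720] v=[-3.0411]
Step 14: x=[4.4115] v=[-3.2093]
Step 15: x=[4.2433] v=[-3.3638]
Step 16: x=[4.0681] v=[-3.5040]
Step 17: x=[3.8866] v=[-3.6292]
Step 18: x=[3.6997] v=[-3.7389]
Step 19: x=[3.5081] v=[-3.8327]
Step 20: x=[3.3126] v=[-3.9102]
Step 21: x=[3.1141] v=[-3.9710]
Step 22: x=[2.9134] v=[-4.0149]
Step 23: x=[2.7113] v=[-4.0416]
Step 24: x=[2.5087] v=[-4.0511]
Step 25: x=[2.3065] v=[-4.0433]
Step 26: x=[2.1056] v=[-4.0183]
Step 27: x=[1.9068] v=[-3.9761]
Step 28: x=[1.7110] v=[-3.9170]
Step 29: x=[1.5189] v=[-3.8412]
Step 30: x=[1.3315] v=[-3.7490]
Step 31: x=[1.1495] v=[-3.6408]
Step 32: x=[0.9736] v=[-3.5171]
Step 33: x=[0.8047] v=[-3.3784]
Step 34: x=[0.6434] v=[-3.2253]
Step 35: x=[0.4905] v=[-3.0584]
Step 36: x=[0.3466] v=[-2.8785]
Step 37: x=[0.2123] v=[-2.6863]
Step 38: x=[0.0882] v=[-2.4826]
Step 39: x=[-0.0252] v=[-2.2684]
Step 40: x=[-0.1274] v=[-2.0445]
Step 41: x=[-0.2180] v=[-1.8119]
v[0] did not become non-negative within 41 steps; using fallback time=2.0500

Answer: 2.0500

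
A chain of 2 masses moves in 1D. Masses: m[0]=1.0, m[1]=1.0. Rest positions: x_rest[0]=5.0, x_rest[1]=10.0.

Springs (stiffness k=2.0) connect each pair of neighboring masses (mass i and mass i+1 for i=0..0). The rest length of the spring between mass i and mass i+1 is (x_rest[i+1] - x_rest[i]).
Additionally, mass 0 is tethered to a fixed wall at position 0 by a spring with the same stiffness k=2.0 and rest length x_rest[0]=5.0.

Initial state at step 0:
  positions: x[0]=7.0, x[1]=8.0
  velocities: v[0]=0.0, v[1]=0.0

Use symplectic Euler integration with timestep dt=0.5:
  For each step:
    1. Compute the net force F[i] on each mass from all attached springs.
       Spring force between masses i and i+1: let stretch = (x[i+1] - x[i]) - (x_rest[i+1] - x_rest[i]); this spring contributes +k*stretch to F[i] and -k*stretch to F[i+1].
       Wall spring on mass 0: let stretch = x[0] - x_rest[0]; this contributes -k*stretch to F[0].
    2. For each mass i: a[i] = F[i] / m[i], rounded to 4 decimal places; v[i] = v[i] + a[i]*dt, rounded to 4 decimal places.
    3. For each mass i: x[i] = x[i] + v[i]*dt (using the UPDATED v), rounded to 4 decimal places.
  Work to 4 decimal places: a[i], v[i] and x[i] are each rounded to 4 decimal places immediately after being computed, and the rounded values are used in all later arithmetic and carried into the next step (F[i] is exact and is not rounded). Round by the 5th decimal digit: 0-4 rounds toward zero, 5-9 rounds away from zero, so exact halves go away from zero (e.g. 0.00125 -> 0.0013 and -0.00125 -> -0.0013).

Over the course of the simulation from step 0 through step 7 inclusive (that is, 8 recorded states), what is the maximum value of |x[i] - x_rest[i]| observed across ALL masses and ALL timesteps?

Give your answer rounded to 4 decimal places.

Answer: 3.0000

Derivation:
Step 0: x=[7.0000 8.0000] v=[0.0000 0.0000]
Step 1: x=[4.0000 10.0000] v=[-6.0000 4.0000]
Step 2: x=[2.0000 11.5000] v=[-4.0000 3.0000]
Step 3: x=[3.7500 10.7500] v=[3.5000 -1.5000]
Step 4: x=[7.1250 9.0000] v=[6.7500 -3.5000]
Step 5: x=[7.8750 8.8125] v=[1.5000 -0.3750]
Step 6: x=[5.1563 10.6563] v=[-5.4375 3.6875]
Step 7: x=[2.6094 12.2501] v=[-5.0938 3.1875]
Max displacement = 3.0000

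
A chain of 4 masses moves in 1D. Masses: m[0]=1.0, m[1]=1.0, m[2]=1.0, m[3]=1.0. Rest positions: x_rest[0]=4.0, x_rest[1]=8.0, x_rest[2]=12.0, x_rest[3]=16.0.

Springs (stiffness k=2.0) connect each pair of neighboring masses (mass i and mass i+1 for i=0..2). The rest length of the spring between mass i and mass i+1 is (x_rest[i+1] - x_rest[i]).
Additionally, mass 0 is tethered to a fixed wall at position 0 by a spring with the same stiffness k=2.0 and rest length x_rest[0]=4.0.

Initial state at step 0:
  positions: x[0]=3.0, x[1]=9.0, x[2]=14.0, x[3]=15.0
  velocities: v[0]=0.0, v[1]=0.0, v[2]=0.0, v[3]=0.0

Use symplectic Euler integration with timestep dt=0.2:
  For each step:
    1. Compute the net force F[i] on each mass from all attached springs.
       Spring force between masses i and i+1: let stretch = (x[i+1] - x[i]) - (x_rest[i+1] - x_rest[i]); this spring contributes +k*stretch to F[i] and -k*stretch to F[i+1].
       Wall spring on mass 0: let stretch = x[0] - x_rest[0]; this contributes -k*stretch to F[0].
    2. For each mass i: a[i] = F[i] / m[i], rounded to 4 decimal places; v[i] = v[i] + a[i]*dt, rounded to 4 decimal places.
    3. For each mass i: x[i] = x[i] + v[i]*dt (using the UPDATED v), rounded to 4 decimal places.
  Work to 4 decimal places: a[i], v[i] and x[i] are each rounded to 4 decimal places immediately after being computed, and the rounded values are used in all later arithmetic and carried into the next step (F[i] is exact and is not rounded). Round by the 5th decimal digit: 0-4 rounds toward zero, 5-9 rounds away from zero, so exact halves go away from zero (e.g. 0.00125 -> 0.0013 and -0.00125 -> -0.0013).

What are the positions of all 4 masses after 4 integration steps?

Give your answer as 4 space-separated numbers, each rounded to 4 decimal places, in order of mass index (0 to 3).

Step 0: x=[3.0000 9.0000 14.0000 15.0000] v=[0.0000 0.0000 0.0000 0.0000]
Step 1: x=[3.2400 8.9200 13.6800 15.2400] v=[1.2000 -0.4000 -1.6000 1.2000]
Step 2: x=[3.6752 8.7664 13.1040 15.6752] v=[2.1760 -0.7680 -2.8800 2.1760]
Step 3: x=[4.2237 8.5525 12.3867 16.2247] v=[2.7424 -1.0694 -3.5866 2.7475]
Step 4: x=[4.7806 8.2991 11.6697 16.7872] v=[2.7844 -1.2672 -3.5851 2.8123]

Answer: 4.7806 8.2991 11.6697 16.7872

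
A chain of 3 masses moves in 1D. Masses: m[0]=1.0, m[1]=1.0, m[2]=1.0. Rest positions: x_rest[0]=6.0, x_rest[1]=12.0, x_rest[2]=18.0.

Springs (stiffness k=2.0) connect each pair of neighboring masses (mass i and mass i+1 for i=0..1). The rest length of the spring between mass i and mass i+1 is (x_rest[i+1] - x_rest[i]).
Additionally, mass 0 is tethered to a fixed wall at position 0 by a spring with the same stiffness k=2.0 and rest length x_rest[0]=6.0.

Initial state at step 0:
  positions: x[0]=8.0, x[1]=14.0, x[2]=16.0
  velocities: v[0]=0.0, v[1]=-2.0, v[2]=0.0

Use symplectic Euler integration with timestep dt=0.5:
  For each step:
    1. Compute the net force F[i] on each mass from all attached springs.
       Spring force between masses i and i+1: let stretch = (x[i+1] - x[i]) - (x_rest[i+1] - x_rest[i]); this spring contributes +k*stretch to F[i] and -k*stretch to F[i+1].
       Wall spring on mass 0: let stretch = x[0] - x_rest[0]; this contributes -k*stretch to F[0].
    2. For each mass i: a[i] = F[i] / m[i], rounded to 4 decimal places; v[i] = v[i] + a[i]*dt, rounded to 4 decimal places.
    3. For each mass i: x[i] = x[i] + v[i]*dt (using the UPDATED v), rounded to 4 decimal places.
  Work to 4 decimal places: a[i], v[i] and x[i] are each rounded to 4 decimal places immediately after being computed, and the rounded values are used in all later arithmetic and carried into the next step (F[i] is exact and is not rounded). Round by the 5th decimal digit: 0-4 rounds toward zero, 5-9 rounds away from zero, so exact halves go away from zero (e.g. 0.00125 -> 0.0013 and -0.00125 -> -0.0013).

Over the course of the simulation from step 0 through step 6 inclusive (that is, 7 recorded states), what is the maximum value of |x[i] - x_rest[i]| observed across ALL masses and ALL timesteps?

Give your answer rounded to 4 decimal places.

Step 0: x=[8.0000 14.0000 16.0000] v=[0.0000 -2.0000 0.0000]
Step 1: x=[7.0000 11.0000 18.0000] v=[-2.0000 -6.0000 4.0000]
Step 2: x=[4.5000 9.5000 19.5000] v=[-5.0000 -3.0000 3.0000]
Step 3: x=[2.2500 10.5000 19.0000] v=[-4.5000 2.0000 -1.0000]
Step 4: x=[3.0000 11.6250 17.2500] v=[1.5000 2.2500 -3.5000]
Step 5: x=[6.5625 11.2500 15.6875] v=[7.1250 -0.7500 -3.1250]
Step 6: x=[9.1875 10.7500 14.9063] v=[5.2500 -1.0000 -1.5625]
Max displacement = 3.7500

Answer: 3.7500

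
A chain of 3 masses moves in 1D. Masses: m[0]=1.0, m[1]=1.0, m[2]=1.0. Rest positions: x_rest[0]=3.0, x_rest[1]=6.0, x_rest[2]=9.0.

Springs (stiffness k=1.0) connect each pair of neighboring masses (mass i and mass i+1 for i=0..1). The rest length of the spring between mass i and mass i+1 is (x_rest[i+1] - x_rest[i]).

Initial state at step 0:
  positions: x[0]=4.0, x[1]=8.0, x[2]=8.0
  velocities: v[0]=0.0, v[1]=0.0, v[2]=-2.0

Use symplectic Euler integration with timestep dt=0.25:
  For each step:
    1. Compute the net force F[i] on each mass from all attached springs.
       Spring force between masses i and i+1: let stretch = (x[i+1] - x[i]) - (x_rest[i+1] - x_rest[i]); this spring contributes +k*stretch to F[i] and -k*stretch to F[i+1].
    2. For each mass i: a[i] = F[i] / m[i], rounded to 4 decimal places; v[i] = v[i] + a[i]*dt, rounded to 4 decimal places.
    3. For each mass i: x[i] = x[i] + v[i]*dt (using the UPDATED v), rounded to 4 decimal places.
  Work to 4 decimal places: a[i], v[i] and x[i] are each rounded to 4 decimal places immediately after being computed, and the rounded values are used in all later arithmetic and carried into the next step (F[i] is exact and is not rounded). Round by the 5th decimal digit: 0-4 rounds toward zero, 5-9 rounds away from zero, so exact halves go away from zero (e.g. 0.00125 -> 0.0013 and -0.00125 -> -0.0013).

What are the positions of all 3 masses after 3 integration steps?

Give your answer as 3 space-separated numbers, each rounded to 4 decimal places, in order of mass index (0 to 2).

Step 0: x=[4.0000 8.0000 8.0000] v=[0.0000 0.0000 -2.0000]
Step 1: x=[4.0625 7.7500 7.6875] v=[0.2500 -1.0000 -1.2500]
Step 2: x=[4.1680 7.2656 7.5664] v=[0.4219 -1.9375 -0.4844]
Step 3: x=[4.2796 6.6064 7.6140] v=[0.4463 -2.6367 0.1904]

Answer: 4.2796 6.6064 7.6140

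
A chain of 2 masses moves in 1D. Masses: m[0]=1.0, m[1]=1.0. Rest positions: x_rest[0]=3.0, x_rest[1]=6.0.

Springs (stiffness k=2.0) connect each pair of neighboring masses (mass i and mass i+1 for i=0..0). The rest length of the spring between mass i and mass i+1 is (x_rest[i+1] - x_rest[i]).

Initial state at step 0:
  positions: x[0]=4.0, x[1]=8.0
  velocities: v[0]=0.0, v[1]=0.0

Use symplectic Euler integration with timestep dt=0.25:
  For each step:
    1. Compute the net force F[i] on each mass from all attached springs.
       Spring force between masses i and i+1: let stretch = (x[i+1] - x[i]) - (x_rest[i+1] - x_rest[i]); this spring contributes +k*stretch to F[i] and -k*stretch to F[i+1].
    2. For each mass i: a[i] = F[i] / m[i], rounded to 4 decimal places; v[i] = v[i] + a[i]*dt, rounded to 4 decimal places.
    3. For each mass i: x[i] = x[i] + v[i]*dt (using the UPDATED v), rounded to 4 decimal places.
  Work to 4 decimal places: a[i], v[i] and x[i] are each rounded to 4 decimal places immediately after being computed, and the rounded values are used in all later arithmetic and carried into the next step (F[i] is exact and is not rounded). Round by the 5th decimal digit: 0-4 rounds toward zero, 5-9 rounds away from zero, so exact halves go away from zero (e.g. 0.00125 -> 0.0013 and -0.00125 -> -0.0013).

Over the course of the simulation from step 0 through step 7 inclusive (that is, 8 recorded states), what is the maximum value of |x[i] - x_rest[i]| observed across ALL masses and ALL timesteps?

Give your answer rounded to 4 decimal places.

Step 0: x=[4.0000 8.0000] v=[0.0000 0.0000]
Step 1: x=[4.1250 7.8750] v=[0.5000 -0.5000]
Step 2: x=[4.3438 7.6563] v=[0.8750 -0.8750]
Step 3: x=[4.6016 7.3985] v=[1.0313 -1.0313]
Step 4: x=[4.8341 7.1661] v=[0.9298 -0.9298]
Step 5: x=[4.9831 7.0172] v=[0.5958 -0.5958]
Step 6: x=[5.0113 6.9890] v=[0.1129 -0.1129]
Step 7: x=[4.9117 7.0886] v=[-0.3983 0.3983]
Max displacement = 2.0113

Answer: 2.0113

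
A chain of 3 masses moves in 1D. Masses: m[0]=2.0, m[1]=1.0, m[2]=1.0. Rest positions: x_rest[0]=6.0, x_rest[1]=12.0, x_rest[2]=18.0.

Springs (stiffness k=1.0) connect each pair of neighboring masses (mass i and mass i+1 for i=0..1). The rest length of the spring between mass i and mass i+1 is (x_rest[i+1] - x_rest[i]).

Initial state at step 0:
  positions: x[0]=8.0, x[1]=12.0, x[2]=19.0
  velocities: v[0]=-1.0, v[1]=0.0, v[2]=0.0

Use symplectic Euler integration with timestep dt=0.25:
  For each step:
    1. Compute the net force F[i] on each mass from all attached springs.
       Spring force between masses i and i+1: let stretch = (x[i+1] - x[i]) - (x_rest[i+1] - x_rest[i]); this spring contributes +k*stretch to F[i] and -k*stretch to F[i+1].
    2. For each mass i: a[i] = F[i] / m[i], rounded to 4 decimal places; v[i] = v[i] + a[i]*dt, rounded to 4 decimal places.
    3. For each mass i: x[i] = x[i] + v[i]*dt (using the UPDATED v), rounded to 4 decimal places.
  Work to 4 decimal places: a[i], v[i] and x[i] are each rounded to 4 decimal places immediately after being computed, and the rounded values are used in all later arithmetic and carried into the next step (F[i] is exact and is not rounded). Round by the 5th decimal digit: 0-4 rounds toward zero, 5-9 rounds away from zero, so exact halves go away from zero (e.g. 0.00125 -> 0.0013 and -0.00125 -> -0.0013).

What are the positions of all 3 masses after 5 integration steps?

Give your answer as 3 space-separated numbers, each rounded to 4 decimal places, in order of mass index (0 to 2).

Answer: 6.1951 13.5966 18.5131

Derivation:
Step 0: x=[8.0000 12.0000 19.0000] v=[-1.0000 0.0000 0.0000]
Step 1: x=[7.6875 12.1875 18.9375] v=[-1.2500 0.7500 -0.2500]
Step 2: x=[7.3281 12.5156 18.8281] v=[-1.4375 1.3125 -0.4375]
Step 3: x=[6.9433 12.9141 18.6992] v=[-1.5391 1.5938 -0.5156]
Step 4: x=[6.5576 13.3010 18.5837] v=[-1.5428 1.5474 -0.4619]
Step 5: x=[6.1951 13.5966 18.5131] v=[-1.4499 1.1822 -0.2826]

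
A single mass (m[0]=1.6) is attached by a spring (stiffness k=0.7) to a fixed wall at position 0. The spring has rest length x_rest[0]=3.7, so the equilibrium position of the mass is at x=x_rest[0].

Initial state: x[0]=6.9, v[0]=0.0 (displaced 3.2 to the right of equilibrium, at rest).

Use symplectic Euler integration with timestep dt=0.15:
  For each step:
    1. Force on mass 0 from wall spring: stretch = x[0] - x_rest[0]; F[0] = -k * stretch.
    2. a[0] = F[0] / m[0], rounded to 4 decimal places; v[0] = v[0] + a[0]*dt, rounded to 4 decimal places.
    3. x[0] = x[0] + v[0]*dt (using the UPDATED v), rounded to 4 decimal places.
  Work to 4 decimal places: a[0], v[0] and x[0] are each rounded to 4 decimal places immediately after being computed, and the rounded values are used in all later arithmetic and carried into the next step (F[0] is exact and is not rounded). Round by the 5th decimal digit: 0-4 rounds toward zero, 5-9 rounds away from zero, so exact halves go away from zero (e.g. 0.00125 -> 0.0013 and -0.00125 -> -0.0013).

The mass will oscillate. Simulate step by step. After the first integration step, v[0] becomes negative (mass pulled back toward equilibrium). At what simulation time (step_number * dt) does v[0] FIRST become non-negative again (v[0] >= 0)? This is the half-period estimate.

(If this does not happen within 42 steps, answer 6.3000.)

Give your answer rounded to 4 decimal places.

Answer: 4.8000

Derivation:
Step 0: x=[6.9000] v=[0.0000]
Step 1: x=[6.8685] v=[-0.2100]
Step 2: x=[6.8058] v=[-0.4179]
Step 3: x=[6.7125] v=[-0.6217]
Step 4: x=[6.5896] v=[-0.8194]
Step 5: x=[6.4383] v=[-1.0090]
Step 6: x=[6.2600] v=[-1.1887]
Step 7: x=[6.0565] v=[-1.3567]
Step 8: x=[5.8298] v=[-1.5114]
Step 9: x=[5.5821] v=[-1.6512]
Step 10: x=[5.3159] v=[-1.7747]
Step 11: x=[5.0338] v=[-1.8808]
Step 12: x=[4.7386] v=[-1.9683]
Step 13: x=[4.4331] v=[-2.0365]
Step 14: x=[4.1204] v=[-2.0846]
Step 15: x=[3.8036] v=[-2.1122]
Step 16: x=[3.4858] v=[-2.1190]
Step 17: x=[3.1701] v=[-2.1049]
Step 18: x=[2.8596] v=[-2.0701]
Step 19: x=[2.5574] v=[-2.0149]
Step 20: x=[2.2664] v=[-1.9399]
Step 21: x=[1.9895] v=[-1.8458]
Step 22: x=[1.7295] v=[-1.7336]
Step 23: x=[1.4889] v=[-1.6043]
Step 24: x=[1.2700] v=[-1.4592]
Step 25: x=[1.0750] v=[-1.2997]
Step 26: x=[0.9059] v=[-1.1274]
Step 27: x=[0.7643] v=[-0.9440]
Step 28: x=[0.6516] v=[-0.7513]
Step 29: x=[0.5689] v=[-0.5512]
Step 30: x=[0.5170] v=[-0.3457]
Step 31: x=[0.4965] v=[-0.1368]
Step 32: x=[0.5075] v=[0.0734]
First v>=0 after going negative at step 32, time=4.8000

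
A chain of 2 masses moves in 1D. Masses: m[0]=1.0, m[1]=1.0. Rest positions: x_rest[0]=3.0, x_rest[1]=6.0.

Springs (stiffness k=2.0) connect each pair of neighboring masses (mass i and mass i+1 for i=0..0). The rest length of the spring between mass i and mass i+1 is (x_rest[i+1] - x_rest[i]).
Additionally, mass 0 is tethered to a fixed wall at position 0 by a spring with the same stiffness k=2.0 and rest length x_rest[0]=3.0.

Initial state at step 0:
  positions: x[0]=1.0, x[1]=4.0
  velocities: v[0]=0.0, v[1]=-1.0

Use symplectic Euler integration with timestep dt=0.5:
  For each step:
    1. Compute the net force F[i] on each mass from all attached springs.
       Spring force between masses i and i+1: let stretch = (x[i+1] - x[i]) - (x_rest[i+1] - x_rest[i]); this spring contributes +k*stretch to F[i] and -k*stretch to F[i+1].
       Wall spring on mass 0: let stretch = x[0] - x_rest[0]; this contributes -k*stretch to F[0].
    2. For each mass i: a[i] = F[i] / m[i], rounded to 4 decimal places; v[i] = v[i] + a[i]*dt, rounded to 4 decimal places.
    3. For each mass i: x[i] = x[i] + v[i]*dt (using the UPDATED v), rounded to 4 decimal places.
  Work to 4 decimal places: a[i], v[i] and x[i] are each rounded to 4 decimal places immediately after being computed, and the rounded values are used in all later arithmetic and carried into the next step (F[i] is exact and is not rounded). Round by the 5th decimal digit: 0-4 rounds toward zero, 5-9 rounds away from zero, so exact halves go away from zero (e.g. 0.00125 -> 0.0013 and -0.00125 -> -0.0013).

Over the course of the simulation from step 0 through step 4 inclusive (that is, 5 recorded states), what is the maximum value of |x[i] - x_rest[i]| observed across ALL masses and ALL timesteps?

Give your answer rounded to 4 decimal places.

Step 0: x=[1.0000 4.0000] v=[0.0000 -1.0000]
Step 1: x=[2.0000 3.5000] v=[2.0000 -1.0000]
Step 2: x=[2.7500 3.7500] v=[1.5000 0.5000]
Step 3: x=[2.6250 5.0000] v=[-0.2500 2.5000]
Step 4: x=[2.3750 6.5625] v=[-0.5000 3.1250]
Max displacement = 2.5000

Answer: 2.5000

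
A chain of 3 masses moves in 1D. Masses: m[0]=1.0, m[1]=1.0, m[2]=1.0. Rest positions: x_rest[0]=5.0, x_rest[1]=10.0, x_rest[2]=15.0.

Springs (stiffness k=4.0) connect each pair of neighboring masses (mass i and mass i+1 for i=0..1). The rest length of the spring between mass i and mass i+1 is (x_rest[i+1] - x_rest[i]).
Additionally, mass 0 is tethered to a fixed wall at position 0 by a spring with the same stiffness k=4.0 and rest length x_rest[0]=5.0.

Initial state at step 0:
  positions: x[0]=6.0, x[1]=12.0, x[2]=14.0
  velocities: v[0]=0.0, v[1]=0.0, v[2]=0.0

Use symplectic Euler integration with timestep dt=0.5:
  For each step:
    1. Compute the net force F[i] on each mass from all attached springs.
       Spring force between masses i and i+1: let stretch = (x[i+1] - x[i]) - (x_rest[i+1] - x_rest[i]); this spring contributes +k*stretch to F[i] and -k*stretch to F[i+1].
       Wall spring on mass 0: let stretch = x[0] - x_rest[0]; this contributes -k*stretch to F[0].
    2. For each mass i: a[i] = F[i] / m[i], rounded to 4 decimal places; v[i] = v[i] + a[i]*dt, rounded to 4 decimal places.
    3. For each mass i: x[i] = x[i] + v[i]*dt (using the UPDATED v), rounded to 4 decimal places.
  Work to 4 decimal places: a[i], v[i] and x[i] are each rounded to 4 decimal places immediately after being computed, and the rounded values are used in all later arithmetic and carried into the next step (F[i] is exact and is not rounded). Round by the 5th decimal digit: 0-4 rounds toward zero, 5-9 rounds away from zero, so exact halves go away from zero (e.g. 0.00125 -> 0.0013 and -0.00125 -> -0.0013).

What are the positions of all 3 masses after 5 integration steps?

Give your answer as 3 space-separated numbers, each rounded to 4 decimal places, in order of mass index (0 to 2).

Step 0: x=[6.0000 12.0000 14.0000] v=[0.0000 0.0000 0.0000]
Step 1: x=[6.0000 8.0000 17.0000] v=[0.0000 -8.0000 6.0000]
Step 2: x=[2.0000 11.0000 16.0000] v=[-8.0000 6.0000 -2.0000]
Step 3: x=[5.0000 10.0000 15.0000] v=[6.0000 -2.0000 -2.0000]
Step 4: x=[8.0000 9.0000 14.0000] v=[6.0000 -2.0000 -2.0000]
Step 5: x=[4.0000 12.0000 13.0000] v=[-8.0000 6.0000 -2.0000]

Answer: 4.0000 12.0000 13.0000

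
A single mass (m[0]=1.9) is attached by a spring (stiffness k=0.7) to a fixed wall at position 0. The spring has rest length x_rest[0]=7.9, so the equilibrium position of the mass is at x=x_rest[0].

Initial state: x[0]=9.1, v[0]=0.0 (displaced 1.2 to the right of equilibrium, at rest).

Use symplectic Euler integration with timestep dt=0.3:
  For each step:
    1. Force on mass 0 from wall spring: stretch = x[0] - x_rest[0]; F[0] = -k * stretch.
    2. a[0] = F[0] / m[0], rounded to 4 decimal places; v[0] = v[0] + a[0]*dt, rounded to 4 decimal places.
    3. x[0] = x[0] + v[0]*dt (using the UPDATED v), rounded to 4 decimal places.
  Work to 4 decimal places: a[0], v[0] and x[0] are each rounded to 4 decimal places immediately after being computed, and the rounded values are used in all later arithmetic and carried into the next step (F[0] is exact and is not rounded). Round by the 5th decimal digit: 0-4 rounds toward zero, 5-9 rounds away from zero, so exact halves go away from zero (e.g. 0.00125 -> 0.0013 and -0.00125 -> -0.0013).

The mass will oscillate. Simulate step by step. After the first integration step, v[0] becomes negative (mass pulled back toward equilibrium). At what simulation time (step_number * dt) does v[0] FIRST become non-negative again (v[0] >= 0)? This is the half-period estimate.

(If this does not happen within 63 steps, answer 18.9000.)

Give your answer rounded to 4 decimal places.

Answer: 5.4000

Derivation:
Step 0: x=[9.1000] v=[0.0000]
Step 1: x=[9.0602] v=[-0.1326]
Step 2: x=[8.9820] v=[-0.2608]
Step 3: x=[8.8679] v=[-0.3804]
Step 4: x=[8.7217] v=[-0.4874]
Step 5: x=[8.5482] v=[-0.5782]
Step 6: x=[8.3533] v=[-0.6498]
Step 7: x=[8.1433] v=[-0.6999]
Step 8: x=[7.9253] v=[-0.7268]
Step 9: x=[7.7064] v=[-0.7296]
Step 10: x=[7.4939] v=[-0.7082]
Step 11: x=[7.2949] v=[-0.6633]
Step 12: x=[7.1160] v=[-0.5964]
Step 13: x=[6.9631] v=[-0.5098]
Step 14: x=[6.8412] v=[-0.4062]
Step 15: x=[6.7544] v=[-0.2892]
Step 16: x=[6.7056] v=[-0.1626]
Step 17: x=[6.6964] v=[-0.0306]
Step 18: x=[6.7271] v=[0.1024]
First v>=0 after going negative at step 18, time=5.4000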